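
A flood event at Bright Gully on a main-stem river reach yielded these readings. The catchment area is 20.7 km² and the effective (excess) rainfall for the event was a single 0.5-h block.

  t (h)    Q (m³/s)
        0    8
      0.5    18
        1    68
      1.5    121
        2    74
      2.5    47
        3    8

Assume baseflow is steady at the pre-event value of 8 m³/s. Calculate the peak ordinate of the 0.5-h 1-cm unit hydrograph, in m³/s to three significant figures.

Direct runoff: 0.0, 10.0, 60.0, 113.0, 66.0, 39.0, 0.0 m³/s; ΣQ_DR = 288.0 m³/s, peak = 113.0 m³/s.
Runoff depth d = ΣQ_DR·Δt / A = 288.0 × 1800 / (20.7 km²) = 25.04 mm.
The 1-cm UH is the DRH scaled by (10 mm)/d, so U_p = 113.0 × 10/25.04 = 45.1 m³/s.

U_p ≈ 45.1 m³/s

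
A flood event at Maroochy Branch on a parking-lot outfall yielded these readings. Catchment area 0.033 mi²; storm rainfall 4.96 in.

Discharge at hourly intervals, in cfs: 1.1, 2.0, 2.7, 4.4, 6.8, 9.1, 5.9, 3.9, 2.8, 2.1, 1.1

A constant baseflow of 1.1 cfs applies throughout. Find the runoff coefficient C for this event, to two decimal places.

ΣQ_DR = 29.80 cfs; V = ΣQ_DR·Δt = 1.073 × 10^5 ft³.
Runoff depth d = V / A = 1.399 in.
C = d / P = 1.399 / 4.96 = 0.28.

C ≈ 0.28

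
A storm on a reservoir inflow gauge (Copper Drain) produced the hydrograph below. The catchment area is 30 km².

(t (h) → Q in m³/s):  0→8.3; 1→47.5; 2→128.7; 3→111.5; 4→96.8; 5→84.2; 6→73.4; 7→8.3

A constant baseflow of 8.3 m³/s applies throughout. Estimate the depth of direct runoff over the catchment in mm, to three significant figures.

d ≈ 59.1 mm

Direct runoff: 0.0, 39.2, 120.4, 103.2, 88.5, 75.9, 65.1, 0.0 m³/s; ΣQ_DR = 492.3 m³/s.
V = ΣQ_DR · Δt = 492.3 × 3600 s = 1.772 × 10^6 m³.
Over A = 30 km², depth = V / A = 59.1 mm.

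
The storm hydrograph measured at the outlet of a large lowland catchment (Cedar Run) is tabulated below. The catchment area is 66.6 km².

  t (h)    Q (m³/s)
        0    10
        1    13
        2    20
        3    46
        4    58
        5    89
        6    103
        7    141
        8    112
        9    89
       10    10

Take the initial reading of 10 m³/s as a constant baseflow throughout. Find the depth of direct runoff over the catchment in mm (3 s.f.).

d ≈ 31.4 mm

Direct runoff: 0.0, 3.0, 10.0, 36.0, 48.0, 79.0, 93.0, 131.0, 102.0, 79.0, 0.0 m³/s; ΣQ_DR = 581.0 m³/s.
V = ΣQ_DR · Δt = 581.0 × 3600 s = 2.092 × 10^6 m³.
Over A = 66.6 km², depth = V / A = 31.4 mm.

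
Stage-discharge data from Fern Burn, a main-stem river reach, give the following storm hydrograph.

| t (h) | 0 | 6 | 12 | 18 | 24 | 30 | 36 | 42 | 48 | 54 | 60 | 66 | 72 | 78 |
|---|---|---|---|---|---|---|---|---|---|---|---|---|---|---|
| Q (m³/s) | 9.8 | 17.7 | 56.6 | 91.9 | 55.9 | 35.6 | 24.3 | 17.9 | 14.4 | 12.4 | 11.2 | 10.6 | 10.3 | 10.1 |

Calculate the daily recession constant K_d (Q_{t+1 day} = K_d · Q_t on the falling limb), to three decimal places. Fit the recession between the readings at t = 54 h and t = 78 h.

Between t = 54 h and t = 78 h the flow falls from 12.4 to 10.1 m³/s over 4×6 h = 24 h.
Per-interval ratio K = (10.1/12.4)^(1/4) = 0.9500; K_d = K^(24/6) = 0.815.

K_d ≈ 0.815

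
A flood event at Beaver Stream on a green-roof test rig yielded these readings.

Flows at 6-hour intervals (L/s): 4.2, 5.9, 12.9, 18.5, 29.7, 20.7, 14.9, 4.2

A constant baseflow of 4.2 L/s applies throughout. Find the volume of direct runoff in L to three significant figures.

Direct-runoff ordinates (Q − Q_b): 0.0, 1.7, 8.7, 14.3, 25.5, 16.5, 10.7, 0.0 L/s.
ΣQ_DR = 77.40 L/s.
With Δt = 6 h = 21600 s, V = ΣQ_DR · Δt = 77.40 × 21600 = 1.67 × 10^6 L.

V ≈ 1.67 × 10^6 L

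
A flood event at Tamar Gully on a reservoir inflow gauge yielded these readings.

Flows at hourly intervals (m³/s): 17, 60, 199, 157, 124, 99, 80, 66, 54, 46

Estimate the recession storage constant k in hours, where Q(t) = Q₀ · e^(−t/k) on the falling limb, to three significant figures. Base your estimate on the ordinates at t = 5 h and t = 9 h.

k ≈ 5.22 h

On the falling limb, Q drops from 99 to 46 m³/s between t = 5 h and t = 9 h (Δt = 4 h).
k = −Δt / ln(Q₂/Q₁) = −4 / ln(46/99) = 5.22 h.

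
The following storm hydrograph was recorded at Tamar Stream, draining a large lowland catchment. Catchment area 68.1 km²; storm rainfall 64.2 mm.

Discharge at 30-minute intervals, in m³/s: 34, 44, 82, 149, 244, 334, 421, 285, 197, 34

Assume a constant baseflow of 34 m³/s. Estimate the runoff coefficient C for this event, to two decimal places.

ΣQ_DR = 1484 m³/s; V = ΣQ_DR·Δt = 2.671 × 10^6 m³.
Runoff depth d = V / A = 39.22 mm.
C = d / P = 39.22 / 64.2 = 0.61.

C ≈ 0.61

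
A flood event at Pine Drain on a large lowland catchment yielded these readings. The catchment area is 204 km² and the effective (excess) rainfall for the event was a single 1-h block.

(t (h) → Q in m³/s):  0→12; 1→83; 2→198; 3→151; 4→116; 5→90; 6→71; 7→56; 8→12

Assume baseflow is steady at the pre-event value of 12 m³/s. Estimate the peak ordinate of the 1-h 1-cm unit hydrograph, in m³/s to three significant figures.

Direct runoff: 0.0, 71.0, 186.0, 139.0, 104.0, 78.0, 59.0, 44.0, 0.0 m³/s; ΣQ_DR = 681.0 m³/s, peak = 186.0 m³/s.
Runoff depth d = ΣQ_DR·Δt / A = 681.0 × 3600 / (204 km²) = 12.02 mm.
The 1-cm UH is the DRH scaled by (10 mm)/d, so U_p = 186.0 × 10/12.02 = 155 m³/s.

U_p ≈ 155 m³/s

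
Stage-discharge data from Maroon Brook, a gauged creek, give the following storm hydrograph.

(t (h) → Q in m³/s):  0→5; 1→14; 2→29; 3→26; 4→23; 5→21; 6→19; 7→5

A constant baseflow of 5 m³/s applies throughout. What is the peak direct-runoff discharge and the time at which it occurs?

Q_p = 24.0 m³/s at t = 2 h

Subtracting baseflow gives direct-runoff ordinates: 0.0, 9.0, 24.0, 21.0, 18.0, 16.0, 14.0, 0.0 m³/s.
The maximum is 24.0 m³/s, occurring at the reading for t = 2 h.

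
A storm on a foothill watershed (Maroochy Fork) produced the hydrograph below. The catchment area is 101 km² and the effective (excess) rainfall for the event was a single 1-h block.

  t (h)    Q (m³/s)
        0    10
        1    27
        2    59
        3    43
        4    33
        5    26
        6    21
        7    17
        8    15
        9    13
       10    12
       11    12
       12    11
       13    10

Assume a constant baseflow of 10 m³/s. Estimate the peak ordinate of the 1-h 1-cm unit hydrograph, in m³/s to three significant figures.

U_p ≈ 81.3 m³/s

Direct runoff: 0.0, 17.0, 49.0, 33.0, 23.0, 16.0, 11.0, 7.0, 5.0, 3.0, 2.0, 2.0, 1.0, 0.0 m³/s; ΣQ_DR = 169.0 m³/s, peak = 49.0 m³/s.
Runoff depth d = ΣQ_DR·Δt / A = 169.0 × 3600 / (101 km²) = 6.024 mm.
The 1-cm UH is the DRH scaled by (10 mm)/d, so U_p = 49.0 × 10/6.024 = 81.3 m³/s.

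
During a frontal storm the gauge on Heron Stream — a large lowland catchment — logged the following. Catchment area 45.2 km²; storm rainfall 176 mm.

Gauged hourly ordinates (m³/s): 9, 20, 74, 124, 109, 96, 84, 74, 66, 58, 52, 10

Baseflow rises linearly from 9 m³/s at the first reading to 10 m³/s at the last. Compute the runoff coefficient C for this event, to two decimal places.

C ≈ 0.30

ΣQ_DR = 662.0 m³/s; V = ΣQ_DR·Δt = 2.383 × 10^6 m³.
Runoff depth d = V / A = 52.73 mm.
C = d / P = 52.73 / 176 = 0.30.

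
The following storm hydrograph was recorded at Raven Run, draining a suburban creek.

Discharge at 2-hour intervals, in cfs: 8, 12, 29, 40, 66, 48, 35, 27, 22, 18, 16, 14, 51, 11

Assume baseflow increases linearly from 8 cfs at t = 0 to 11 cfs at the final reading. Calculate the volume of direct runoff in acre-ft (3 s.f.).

Direct-runoff ordinates (Q − Q_b): 0.00, 3.77, 20.54, 31.31, 57.08, 38.85, 25.62, 17.38, 12.15, 7.92, 5.69, 3.46, 40.23, 0.00 cfs.
ΣQ_DR = 264.0 cfs.
With Δt = 2 h = 7200 s, V = ΣQ_DR · Δt = 264.0 × 7200 = 1.90 × 10^6 ft³ = 43.6 acre-ft.

V ≈ 43.6 acre-ft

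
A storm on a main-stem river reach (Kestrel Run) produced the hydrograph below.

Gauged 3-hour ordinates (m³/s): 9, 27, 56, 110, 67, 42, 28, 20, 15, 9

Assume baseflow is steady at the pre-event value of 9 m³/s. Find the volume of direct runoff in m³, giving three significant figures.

Direct-runoff ordinates (Q − Q_b): 0.0, 18.0, 47.0, 101.0, 58.0, 33.0, 19.0, 11.0, 6.0, 0.0 m³/s.
ΣQ_DR = 293.0 m³/s.
With Δt = 3 h = 10800 s, V = ΣQ_DR · Δt = 293.0 × 10800 = 3.16 × 10^6 m³.

V ≈ 3.16 × 10^6 m³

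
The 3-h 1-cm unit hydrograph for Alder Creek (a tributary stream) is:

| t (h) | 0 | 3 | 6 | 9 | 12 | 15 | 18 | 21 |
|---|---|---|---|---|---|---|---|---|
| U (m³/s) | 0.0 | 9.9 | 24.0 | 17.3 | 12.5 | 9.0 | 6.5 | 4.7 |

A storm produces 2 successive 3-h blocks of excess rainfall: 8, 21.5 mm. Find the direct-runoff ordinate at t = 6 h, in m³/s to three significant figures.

Q ≈ 40.5 m³/s

By discrete convolution, Q_j = Σ (P_i / 10 mm) · U_{j−i}.
At t = 6 h (j=2): Q = (8/10)·24.0 + (21.5/10)·9.9 = 40.5 m³/s.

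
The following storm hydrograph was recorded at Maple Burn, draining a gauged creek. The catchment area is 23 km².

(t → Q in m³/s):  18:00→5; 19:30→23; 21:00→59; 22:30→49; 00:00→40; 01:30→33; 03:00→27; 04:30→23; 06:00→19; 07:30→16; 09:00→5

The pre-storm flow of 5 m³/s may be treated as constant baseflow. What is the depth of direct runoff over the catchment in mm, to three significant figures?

d ≈ 57.3 mm

Direct runoff: 0.0, 18.0, 54.0, 44.0, 35.0, 28.0, 22.0, 18.0, 14.0, 11.0, 0.0 m³/s; ΣQ_DR = 244.0 m³/s.
V = ΣQ_DR · Δt = 244.0 × 5400 s = 1.318 × 10^6 m³.
Over A = 23 km², depth = V / A = 57.3 mm.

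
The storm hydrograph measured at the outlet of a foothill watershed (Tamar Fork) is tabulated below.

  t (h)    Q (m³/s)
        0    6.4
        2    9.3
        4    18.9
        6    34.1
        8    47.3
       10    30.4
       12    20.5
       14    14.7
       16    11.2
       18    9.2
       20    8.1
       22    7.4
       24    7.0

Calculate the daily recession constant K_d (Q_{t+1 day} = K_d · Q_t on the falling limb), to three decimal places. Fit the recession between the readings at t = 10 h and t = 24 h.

K_d ≈ 0.081

Between t = 10 h and t = 24 h the flow falls from 30.4 to 7.0 m³/s over 7×2 h = 14 h.
Per-interval ratio K = (7.0/30.4)^(1/7) = 0.8108; K_d = K^(24/2) = 0.081.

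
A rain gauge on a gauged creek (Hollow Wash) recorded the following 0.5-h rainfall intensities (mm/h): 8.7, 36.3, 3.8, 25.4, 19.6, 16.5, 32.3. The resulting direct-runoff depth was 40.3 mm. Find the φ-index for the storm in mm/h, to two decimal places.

Only the 5 blocks with intensity above φ contribute runoff: 36.3, 25.4, 19.6, 16.5, 32.3 mm/h.
Σ(I−φ)·Δt = d  ⇒  (36.3+25.4+19.6+16.5+32.3 − 5φ)·0.5 = 40.3
φ = (130.1 − 40.3/0.5) / 5 = 9.90 mm/h.

φ ≈ 9.90 mm/h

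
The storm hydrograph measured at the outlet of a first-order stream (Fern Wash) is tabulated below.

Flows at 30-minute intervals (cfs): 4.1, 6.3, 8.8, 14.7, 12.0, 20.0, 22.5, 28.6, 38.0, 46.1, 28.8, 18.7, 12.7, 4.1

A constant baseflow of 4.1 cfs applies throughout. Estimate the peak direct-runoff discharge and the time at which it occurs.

Q_p = 42.0 cfs at t = 4.5 h

Subtracting baseflow gives direct-runoff ordinates: 0.0, 2.2, 4.7, 10.6, 7.9, 15.9, 18.4, 24.5, 33.9, 42.0, 24.7, 14.6, 8.6, 0.0 cfs.
The maximum is 42.0 cfs, occurring at the reading for t = 4.5 h.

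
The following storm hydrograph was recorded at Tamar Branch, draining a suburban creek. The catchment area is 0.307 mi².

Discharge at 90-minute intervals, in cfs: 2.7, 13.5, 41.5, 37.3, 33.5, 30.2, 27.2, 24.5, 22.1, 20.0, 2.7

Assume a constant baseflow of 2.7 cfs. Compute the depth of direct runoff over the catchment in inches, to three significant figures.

d ≈ 1.71 in

Direct runoff: 0.0, 10.8, 38.8, 34.6, 30.8, 27.5, 24.5, 21.8, 19.4, 17.3, 0.0 cfs; ΣQ_DR = 225.5 cfs.
V = ΣQ_DR · Δt = 225.5 × 5400 s = 1.218 × 10^6 ft³.
Over A = 0.307 mi², depth = V / A = 1.71 in.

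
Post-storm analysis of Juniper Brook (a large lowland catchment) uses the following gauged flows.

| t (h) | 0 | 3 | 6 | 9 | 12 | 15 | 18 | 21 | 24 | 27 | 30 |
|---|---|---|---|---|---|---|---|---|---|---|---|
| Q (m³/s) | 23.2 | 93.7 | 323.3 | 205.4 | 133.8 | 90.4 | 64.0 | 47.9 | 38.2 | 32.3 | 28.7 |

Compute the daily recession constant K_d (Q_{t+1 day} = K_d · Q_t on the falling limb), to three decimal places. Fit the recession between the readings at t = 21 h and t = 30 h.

K_d ≈ 0.255

Between t = 21 h and t = 30 h the flow falls from 47.9 to 28.7 m³/s over 3×3 h = 9 h.
Per-interval ratio K = (28.7/47.9)^(1/3) = 0.8430; K_d = K^(24/3) = 0.255.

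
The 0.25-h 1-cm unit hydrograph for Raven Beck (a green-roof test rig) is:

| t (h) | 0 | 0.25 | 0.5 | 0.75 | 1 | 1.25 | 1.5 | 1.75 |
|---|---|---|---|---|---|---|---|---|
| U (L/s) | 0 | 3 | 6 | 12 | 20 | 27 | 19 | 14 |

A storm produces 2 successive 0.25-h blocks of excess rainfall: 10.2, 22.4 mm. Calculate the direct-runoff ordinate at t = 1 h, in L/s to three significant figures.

Q ≈ 47.3 L/s

By discrete convolution, Q_j = Σ (P_i / 10 mm) · U_{j−i}.
At t = 1 h (j=4): Q = (10.2/10)·20 + (22.4/10)·12 = 47.3 L/s.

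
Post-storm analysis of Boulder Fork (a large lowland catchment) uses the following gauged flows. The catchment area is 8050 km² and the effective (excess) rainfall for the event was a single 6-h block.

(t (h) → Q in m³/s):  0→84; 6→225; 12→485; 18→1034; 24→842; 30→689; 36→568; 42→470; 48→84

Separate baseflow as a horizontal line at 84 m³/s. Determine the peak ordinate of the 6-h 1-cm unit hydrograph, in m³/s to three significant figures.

Direct runoff: 0.0, 141.0, 401.0, 950.0, 758.0, 605.0, 484.0, 386.0, 0.0 m³/s; ΣQ_DR = 3725 m³/s, peak = 950.0 m³/s.
Runoff depth d = ΣQ_DR·Δt / A = 3725 × 21600 / (8050 km²) = 9.995 mm.
The 1-cm UH is the DRH scaled by (10 mm)/d, so U_p = 950.0 × 10/9.995 = 950 m³/s.

U_p ≈ 950 m³/s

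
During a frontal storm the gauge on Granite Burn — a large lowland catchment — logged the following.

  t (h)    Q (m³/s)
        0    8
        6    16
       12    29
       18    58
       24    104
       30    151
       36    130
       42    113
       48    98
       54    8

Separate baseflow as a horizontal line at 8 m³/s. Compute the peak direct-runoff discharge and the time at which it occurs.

Q_p = 143.0 m³/s at t = 30 h

Subtracting baseflow gives direct-runoff ordinates: 0.0, 8.0, 21.0, 50.0, 96.0, 143.0, 122.0, 105.0, 90.0, 0.0 m³/s.
The maximum is 143.0 m³/s, occurring at the reading for t = 30 h.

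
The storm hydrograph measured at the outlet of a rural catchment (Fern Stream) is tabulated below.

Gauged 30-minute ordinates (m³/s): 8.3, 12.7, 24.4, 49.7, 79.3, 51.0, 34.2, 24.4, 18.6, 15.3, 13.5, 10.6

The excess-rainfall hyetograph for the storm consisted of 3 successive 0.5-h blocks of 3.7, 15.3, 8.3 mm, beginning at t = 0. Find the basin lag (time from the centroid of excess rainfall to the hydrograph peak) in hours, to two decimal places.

t_L ≈ 1.17 h

Centroid of excess rainfall: t_c = Σ P_i·t̄_i / ΣP_i = 0.8342 h (block centres at 0.25, 0.75, 1.25 h).
Hydrograph peak occurs at t = 2 h, so basin lag t_L = 2 − 0.8342 = 1.17 h.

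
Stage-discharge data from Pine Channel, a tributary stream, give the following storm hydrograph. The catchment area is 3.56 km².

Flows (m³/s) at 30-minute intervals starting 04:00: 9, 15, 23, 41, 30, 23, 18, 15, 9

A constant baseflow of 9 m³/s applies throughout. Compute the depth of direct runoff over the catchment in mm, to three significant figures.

d ≈ 51.6 mm

Direct runoff: 0.0, 6.0, 14.0, 32.0, 21.0, 14.0, 9.0, 6.0, 0.0 m³/s; ΣQ_DR = 102.0 m³/s.
V = ΣQ_DR · Δt = 102.0 × 1800 s = 1.836 × 10^5 m³.
Over A = 3.56 km², depth = V / A = 51.6 mm.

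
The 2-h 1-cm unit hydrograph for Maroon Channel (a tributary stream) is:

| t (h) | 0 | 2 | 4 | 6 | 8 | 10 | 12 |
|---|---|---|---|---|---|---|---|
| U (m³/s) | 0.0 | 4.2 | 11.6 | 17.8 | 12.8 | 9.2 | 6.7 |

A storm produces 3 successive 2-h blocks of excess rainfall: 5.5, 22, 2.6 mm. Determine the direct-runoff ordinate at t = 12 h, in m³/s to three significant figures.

By discrete convolution, Q_j = Σ (P_i / 10 mm) · U_{j−i}.
At t = 12 h (j=6): Q = (5.5/10)·6.7 + (22/10)·9.2 + (2.6/10)·12.8 = 27.3 m³/s.

Q ≈ 27.3 m³/s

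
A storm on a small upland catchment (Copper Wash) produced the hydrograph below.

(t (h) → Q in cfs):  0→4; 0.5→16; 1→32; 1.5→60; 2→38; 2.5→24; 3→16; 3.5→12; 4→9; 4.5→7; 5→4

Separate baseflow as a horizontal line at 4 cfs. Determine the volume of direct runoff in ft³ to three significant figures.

V ≈ 3.20 × 10^5 ft³

Direct-runoff ordinates (Q − Q_b): 0.0, 12.0, 28.0, 56.0, 34.0, 20.0, 12.0, 8.0, 5.0, 3.0, 0.0 cfs.
ΣQ_DR = 178.0 cfs.
With Δt = 0.5 h = 1800 s, V = ΣQ_DR · Δt = 178.0 × 1800 = 3.20 × 10^5 ft³.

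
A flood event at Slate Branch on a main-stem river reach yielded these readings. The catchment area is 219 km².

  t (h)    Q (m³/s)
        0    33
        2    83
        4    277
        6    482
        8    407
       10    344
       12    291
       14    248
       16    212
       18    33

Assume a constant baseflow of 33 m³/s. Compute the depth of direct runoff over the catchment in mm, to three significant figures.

Direct runoff: 0.0, 50.0, 244.0, 449.0, 374.0, 311.0, 258.0, 215.0, 179.0, 0.0 m³/s; ΣQ_DR = 2080 m³/s.
V = ΣQ_DR · Δt = 2080 × 7200 s = 1.498 × 10^7 m³.
Over A = 219 km², depth = V / A = 68.4 mm.

d ≈ 68.4 mm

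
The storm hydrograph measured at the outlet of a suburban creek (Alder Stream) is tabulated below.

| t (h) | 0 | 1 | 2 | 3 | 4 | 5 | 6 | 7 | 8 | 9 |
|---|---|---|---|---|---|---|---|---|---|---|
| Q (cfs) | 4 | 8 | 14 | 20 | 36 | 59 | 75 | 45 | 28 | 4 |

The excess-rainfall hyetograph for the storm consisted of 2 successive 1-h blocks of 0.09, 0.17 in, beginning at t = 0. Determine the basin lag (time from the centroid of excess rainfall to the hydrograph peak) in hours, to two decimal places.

Centroid of excess rainfall: t_c = Σ P_i·t̄_i / ΣP_i = 1.1538 h (block centres at 0.5, 1.5 h).
Hydrograph peak occurs at t = 6 h, so basin lag t_L = 6 − 1.1538 = 4.85 h.

t_L ≈ 4.85 h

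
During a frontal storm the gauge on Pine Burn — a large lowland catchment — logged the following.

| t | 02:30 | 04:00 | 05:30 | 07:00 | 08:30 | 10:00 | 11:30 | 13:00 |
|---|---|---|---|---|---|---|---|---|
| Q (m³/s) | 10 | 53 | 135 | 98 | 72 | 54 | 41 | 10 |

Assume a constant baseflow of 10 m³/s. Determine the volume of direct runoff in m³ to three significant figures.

V ≈ 2.12 × 10^6 m³

Direct-runoff ordinates (Q − Q_b): 0.0, 43.0, 125.0, 88.0, 62.0, 44.0, 31.0, 0.0 m³/s.
ΣQ_DR = 393.0 m³/s.
With Δt = 1.5 h = 5400 s, V = ΣQ_DR · Δt = 393.0 × 5400 = 2.12 × 10^6 m³.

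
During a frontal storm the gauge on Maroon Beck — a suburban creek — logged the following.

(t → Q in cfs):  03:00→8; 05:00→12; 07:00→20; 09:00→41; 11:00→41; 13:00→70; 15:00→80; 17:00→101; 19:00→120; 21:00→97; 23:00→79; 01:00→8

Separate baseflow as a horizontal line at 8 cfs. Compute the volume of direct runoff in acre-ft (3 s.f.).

Direct-runoff ordinates (Q − Q_b): 0.0, 4.0, 12.0, 33.0, 33.0, 62.0, 72.0, 93.0, 112.0, 89.0, 71.0, 0.0 cfs.
ΣQ_DR = 581.0 cfs.
With Δt = 2 h = 7200 s, V = ΣQ_DR · Δt = 581.0 × 7200 = 4.18 × 10^6 ft³ = 96.0 acre-ft.

V ≈ 96.0 acre-ft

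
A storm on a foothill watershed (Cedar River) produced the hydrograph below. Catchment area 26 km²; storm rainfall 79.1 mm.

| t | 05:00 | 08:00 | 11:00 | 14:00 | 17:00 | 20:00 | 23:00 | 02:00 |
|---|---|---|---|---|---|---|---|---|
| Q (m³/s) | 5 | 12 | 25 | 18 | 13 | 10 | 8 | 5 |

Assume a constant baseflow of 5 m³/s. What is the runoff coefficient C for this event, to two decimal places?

ΣQ_DR = 56.00 m³/s; V = ΣQ_DR·Δt = 6.048 × 10^5 m³.
Runoff depth d = V / A = 23.26 mm.
C = d / P = 23.26 / 79.1 = 0.29.

C ≈ 0.29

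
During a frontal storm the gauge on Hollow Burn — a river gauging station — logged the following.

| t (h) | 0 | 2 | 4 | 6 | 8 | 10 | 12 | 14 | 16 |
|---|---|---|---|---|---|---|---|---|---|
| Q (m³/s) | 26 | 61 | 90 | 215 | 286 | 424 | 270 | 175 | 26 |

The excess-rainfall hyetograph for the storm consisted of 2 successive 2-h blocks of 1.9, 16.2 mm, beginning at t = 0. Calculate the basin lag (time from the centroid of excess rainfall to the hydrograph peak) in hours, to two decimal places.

t_L ≈ 7.21 h

Centroid of excess rainfall: t_c = Σ P_i·t̄_i / ΣP_i = 2.7901 h (block centres at 1, 3 h).
Hydrograph peak occurs at t = 10 h, so basin lag t_L = 10 − 2.7901 = 7.21 h.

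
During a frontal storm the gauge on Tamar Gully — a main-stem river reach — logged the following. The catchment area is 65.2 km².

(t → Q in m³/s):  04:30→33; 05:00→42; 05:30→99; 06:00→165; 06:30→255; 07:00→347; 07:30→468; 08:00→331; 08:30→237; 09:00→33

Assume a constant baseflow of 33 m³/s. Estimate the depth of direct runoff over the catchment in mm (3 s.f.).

Direct runoff: 0.0, 9.0, 66.0, 132.0, 222.0, 314.0, 435.0, 298.0, 204.0, 0.0 m³/s; ΣQ_DR = 1680 m³/s.
V = ΣQ_DR · Δt = 1680 × 1800 s = 3.024 × 10^6 m³.
Over A = 65.2 km², depth = V / A = 46.4 mm.

d ≈ 46.4 mm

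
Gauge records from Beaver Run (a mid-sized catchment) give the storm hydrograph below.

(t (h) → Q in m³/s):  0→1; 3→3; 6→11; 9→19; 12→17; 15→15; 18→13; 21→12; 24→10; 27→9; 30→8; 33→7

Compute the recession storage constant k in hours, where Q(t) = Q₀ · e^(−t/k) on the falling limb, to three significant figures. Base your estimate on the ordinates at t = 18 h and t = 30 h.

k ≈ 24.7 h

On the falling limb, Q drops from 13 to 8 m³/s between t = 18 h and t = 30 h (Δt = 12 h).
k = −Δt / ln(Q₂/Q₁) = −12 / ln(8/13) = 24.7 h.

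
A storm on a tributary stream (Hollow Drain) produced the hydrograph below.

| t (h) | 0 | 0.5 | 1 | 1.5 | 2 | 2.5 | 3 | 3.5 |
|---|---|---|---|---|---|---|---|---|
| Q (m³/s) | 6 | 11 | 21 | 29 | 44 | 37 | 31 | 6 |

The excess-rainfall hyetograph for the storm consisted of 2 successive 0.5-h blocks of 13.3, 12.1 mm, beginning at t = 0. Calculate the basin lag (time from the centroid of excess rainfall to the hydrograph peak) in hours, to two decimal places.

Centroid of excess rainfall: t_c = Σ P_i·t̄_i / ΣP_i = 0.4882 h (block centres at 0.25, 0.75 h).
Hydrograph peak occurs at t = 2 h, so basin lag t_L = 2 − 0.4882 = 1.51 h.

t_L ≈ 1.51 h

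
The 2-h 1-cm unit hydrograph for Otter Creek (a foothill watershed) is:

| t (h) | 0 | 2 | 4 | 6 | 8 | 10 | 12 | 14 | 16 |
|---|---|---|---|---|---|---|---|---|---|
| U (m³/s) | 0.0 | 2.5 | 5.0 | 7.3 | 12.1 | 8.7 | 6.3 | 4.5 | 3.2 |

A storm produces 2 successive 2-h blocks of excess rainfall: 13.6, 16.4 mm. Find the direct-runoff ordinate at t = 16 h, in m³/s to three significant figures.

Q ≈ 11.7 m³/s

By discrete convolution, Q_j = Σ (P_i / 10 mm) · U_{j−i}.
At t = 16 h (j=8): Q = (13.6/10)·3.2 + (16.4/10)·4.5 = 11.7 m³/s.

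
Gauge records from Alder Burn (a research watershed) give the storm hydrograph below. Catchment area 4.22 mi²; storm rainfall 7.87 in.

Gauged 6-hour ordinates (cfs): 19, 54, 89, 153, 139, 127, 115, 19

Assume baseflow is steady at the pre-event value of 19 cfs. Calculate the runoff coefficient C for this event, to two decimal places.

C ≈ 0.16

ΣQ_DR = 563.0 cfs; V = ΣQ_DR·Δt = 1.216 × 10^7 ft³.
Runoff depth d = V / A = 1.240 in.
C = d / P = 1.240 / 7.87 = 0.16.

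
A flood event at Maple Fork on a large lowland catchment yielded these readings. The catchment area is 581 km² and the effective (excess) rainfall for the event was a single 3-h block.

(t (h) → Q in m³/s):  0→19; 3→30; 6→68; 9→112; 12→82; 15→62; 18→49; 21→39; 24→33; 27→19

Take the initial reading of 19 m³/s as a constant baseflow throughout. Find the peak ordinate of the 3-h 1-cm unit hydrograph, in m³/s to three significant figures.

Direct runoff: 0.0, 11.0, 49.0, 93.0, 63.0, 43.0, 30.0, 20.0, 14.0, 0.0 m³/s; ΣQ_DR = 323.0 m³/s, peak = 93.0 m³/s.
Runoff depth d = ΣQ_DR·Δt / A = 323.0 × 10800 / (581 km²) = 6.004 mm.
The 1-cm UH is the DRH scaled by (10 mm)/d, so U_p = 93.0 × 10/6.004 = 155 m³/s.

U_p ≈ 155 m³/s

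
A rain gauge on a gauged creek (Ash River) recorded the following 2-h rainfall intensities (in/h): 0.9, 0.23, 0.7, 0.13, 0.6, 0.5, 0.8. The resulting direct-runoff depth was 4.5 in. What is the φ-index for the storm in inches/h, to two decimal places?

φ ≈ 0.25 in/h

Only the 5 blocks with intensity above φ contribute runoff: 0.9, 0.7, 0.6, 0.5, 0.8 in/h.
Σ(I−φ)·Δt = d  ⇒  (0.9+0.7+0.6+0.5+0.8 − 5φ)·2 = 4.5
φ = (3.500 − 4.5/2) / 5 = 0.25 in/h.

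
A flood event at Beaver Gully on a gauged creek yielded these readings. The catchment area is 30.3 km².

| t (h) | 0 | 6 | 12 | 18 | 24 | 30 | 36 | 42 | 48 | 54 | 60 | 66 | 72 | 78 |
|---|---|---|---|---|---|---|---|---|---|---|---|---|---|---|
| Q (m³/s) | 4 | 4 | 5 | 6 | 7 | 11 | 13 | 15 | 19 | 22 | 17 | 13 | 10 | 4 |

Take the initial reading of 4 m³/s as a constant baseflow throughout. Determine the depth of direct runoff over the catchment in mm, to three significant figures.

d ≈ 67.0 mm

Direct runoff: 0.0, 0.0, 1.0, 2.0, 3.0, 7.0, 9.0, 11.0, 15.0, 18.0, 13.0, 9.0, 6.0, 0.0 m³/s; ΣQ_DR = 94.00 m³/s.
V = ΣQ_DR · Δt = 94.00 × 21600 s = 2.030 × 10^6 m³.
Over A = 30.3 km², depth = V / A = 67.0 mm.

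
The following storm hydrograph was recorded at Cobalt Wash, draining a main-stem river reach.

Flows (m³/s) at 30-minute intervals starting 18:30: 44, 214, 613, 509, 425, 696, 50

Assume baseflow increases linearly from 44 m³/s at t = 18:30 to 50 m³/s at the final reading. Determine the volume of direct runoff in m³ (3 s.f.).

V ≈ 4.00 × 10^6 m³

Direct-runoff ordinates (Q − Q_b): 0.00, 169.00, 567.00, 462.00, 377.00, 647.00, 0.00 m³/s.
ΣQ_DR = 2222 m³/s.
With Δt = 0.5 h = 1800 s, V = ΣQ_DR · Δt = 2222 × 1800 = 4.00 × 10^6 m³.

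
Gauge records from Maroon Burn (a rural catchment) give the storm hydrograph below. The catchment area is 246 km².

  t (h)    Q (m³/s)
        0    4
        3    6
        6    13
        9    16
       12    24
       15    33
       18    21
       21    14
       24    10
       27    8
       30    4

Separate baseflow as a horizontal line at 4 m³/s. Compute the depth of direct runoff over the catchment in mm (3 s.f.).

Direct runoff: 0.0, 2.0, 9.0, 12.0, 20.0, 29.0, 17.0, 10.0, 6.0, 4.0, 0.0 m³/s; ΣQ_DR = 109.0 m³/s.
V = ΣQ_DR · Δt = 109.0 × 10800 s = 1.177 × 10^6 m³.
Over A = 246 km², depth = V / A = 4.79 mm.

d ≈ 4.79 mm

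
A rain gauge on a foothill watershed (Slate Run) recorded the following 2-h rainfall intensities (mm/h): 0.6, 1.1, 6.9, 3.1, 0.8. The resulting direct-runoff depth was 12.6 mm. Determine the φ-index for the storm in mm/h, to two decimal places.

Only the 2 blocks with intensity above φ contribute runoff: 6.9, 3.1 mm/h.
Σ(I−φ)·Δt = d  ⇒  (6.9+3.1 − 2φ)·2 = 12.6
φ = (10.00 − 12.6/2) / 2 = 1.85 mm/h.

φ ≈ 1.85 mm/h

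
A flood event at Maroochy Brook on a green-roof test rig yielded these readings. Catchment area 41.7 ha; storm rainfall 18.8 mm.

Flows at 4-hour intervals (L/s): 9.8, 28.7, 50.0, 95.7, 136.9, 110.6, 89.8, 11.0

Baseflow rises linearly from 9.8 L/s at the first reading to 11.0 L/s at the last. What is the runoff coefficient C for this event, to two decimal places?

ΣQ_DR = 449.3 L/s; V = ΣQ_DR·Δt = 6.470 × 10^6 L.
Runoff depth d = V / A = 15.52 mm.
C = d / P = 15.52 / 18.8 = 0.83.

C ≈ 0.83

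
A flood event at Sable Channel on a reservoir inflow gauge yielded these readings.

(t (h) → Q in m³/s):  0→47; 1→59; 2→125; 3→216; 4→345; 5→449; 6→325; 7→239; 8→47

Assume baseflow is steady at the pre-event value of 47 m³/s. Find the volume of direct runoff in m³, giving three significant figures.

V ≈ 5.14 × 10^6 m³

Direct-runoff ordinates (Q − Q_b): 0.0, 12.0, 78.0, 169.0, 298.0, 402.0, 278.0, 192.0, 0.0 m³/s.
ΣQ_DR = 1429 m³/s.
With Δt = 1 h = 3600 s, V = ΣQ_DR · Δt = 1429 × 3600 = 5.14 × 10^6 m³.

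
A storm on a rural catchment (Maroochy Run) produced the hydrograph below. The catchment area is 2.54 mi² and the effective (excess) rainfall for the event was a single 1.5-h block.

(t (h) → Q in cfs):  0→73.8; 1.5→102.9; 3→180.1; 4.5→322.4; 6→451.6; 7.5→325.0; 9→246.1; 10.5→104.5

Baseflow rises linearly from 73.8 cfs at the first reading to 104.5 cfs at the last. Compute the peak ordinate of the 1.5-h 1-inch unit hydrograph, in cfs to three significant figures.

U_p ≈ 360 cfs

Direct runoff: 0.00, 24.71, 97.53, 235.44, 360.26, 229.27, 145.99, 0.00 cfs; ΣQ_DR = 1093 cfs, peak = 360.26 cfs.
Runoff depth d = ΣQ_DR·Δt / A = 1093 × 5400 / (2.54 mi²) = 1.000 in.
The 1-inch UH is the DRH scaled by (1 in)/d, so U_p = 360.26 × 1/1.000 = 360 cfs.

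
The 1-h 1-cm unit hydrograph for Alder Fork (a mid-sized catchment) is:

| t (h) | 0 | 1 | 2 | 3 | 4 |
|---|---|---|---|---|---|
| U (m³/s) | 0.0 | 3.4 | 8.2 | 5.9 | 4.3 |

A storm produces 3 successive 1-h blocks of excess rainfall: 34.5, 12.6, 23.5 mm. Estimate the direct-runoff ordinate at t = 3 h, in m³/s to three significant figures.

Q ≈ 38.7 m³/s

By discrete convolution, Q_j = Σ (P_i / 10 mm) · U_{j−i}.
At t = 3 h (j=3): Q = (34.5/10)·5.9 + (12.6/10)·8.2 + (23.5/10)·3.4 = 38.7 m³/s.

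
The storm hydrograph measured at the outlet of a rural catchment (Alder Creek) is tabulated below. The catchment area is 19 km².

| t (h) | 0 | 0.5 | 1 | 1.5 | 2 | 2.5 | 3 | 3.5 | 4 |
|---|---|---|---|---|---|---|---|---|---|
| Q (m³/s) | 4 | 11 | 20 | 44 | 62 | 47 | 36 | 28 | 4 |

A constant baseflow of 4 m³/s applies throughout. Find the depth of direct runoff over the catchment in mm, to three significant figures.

Direct runoff: 0.0, 7.0, 16.0, 40.0, 58.0, 43.0, 32.0, 24.0, 0.0 m³/s; ΣQ_DR = 220.0 m³/s.
V = ΣQ_DR · Δt = 220.0 × 1800 s = 3.960 × 10^5 m³.
Over A = 19 km², depth = V / A = 20.8 mm.

d ≈ 20.8 mm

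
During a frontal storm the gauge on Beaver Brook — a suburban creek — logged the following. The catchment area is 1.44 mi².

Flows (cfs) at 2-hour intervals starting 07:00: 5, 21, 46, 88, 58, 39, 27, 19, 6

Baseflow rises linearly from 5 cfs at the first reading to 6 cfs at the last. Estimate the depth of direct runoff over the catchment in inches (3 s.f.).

Direct runoff: 0.00, 15.88, 40.75, 82.62, 52.50, 33.38, 21.25, 13.12, 0.00 cfs; ΣQ_DR = 259.5 cfs.
V = ΣQ_DR · Δt = 259.5 × 7200 s = 1.868 × 10^6 ft³.
Over A = 1.44 mi², depth = V / A = 0.558 in.

d ≈ 0.558 in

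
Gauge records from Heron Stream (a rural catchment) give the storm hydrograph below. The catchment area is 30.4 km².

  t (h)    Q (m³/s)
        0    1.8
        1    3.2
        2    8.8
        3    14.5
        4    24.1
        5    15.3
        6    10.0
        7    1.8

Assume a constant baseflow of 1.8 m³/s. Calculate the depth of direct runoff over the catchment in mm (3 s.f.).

d ≈ 7.71 mm

Direct runoff: 0.0, 1.4, 7.0, 12.7, 22.3, 13.5, 8.2, 0.0 m³/s; ΣQ_DR = 65.10 m³/s.
V = ΣQ_DR · Δt = 65.10 × 3600 s = 2.344 × 10^5 m³.
Over A = 30.4 km², depth = V / A = 7.71 mm.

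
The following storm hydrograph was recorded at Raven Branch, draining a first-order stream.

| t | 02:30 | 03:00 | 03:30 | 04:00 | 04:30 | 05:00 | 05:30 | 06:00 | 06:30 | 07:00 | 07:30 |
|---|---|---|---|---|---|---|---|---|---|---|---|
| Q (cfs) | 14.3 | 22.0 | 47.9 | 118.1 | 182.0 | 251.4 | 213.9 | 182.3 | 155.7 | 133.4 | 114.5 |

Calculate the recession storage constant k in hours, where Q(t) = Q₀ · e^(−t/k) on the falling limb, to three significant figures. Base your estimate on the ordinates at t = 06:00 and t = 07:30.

On the falling limb, Q drops from 182.3 to 114.5 cfs between t = 06:00 and t = 07:30 (Δt = 1.5 h).
k = −Δt / ln(Q₂/Q₁) = −1.5 / ln(114.5/182.3) = 3.23 h.

k ≈ 3.23 h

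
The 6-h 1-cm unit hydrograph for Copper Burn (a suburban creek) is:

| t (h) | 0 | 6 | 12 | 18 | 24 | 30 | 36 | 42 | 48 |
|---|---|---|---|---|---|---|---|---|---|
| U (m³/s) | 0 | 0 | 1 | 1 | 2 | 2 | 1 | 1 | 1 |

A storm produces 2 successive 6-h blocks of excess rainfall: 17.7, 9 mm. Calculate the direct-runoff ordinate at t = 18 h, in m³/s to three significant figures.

Q ≈ 2.67 m³/s

By discrete convolution, Q_j = Σ (P_i / 10 mm) · U_{j−i}.
At t = 18 h (j=3): Q = (17.7/10)·1 + (9/10)·1 = 2.67 m³/s.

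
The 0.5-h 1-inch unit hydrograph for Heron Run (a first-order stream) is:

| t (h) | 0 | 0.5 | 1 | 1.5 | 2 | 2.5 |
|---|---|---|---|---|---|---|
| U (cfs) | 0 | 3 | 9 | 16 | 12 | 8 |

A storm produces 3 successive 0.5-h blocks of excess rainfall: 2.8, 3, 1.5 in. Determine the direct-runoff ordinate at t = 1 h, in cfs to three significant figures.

Q ≈ 34.2 cfs

By discrete convolution, Q_j = Σ (P_i / 1 in) · U_{j−i}.
At t = 1 h (j=2): Q = (2.8/1)·9 + (3/1)·3 + (1.5/1)·0 = 34.2 cfs.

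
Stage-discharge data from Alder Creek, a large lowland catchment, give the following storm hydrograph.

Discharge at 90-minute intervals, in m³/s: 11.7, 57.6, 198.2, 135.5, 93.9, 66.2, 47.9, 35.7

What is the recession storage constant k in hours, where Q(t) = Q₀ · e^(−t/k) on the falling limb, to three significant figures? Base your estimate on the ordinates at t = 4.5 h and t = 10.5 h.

On the falling limb, Q drops from 135.5 to 35.7 m³/s between t = 4.5 h and t = 10.5 h (Δt = 6 h).
k = −Δt / ln(Q₂/Q₁) = −6 / ln(35.7/135.5) = 4.50 h.

k ≈ 4.50 h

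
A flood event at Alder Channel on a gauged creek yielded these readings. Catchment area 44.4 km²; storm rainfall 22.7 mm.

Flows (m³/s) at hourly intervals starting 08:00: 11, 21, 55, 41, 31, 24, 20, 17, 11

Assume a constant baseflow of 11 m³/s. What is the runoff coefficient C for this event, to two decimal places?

ΣQ_DR = 132.0 m³/s; V = ΣQ_DR·Δt = 4.752 × 10^5 m³.
Runoff depth d = V / A = 10.70 mm.
C = d / P = 10.70 / 22.7 = 0.47.

C ≈ 0.47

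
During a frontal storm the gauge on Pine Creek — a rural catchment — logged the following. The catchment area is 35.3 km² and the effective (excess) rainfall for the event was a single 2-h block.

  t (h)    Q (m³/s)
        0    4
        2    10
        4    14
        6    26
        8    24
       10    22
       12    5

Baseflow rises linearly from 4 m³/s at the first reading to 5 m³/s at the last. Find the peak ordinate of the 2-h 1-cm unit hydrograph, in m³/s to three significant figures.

U_p ≈ 14.3 m³/s

Direct runoff: 0.00, 5.83, 9.67, 21.50, 19.33, 17.17, 0.00 m³/s; ΣQ_DR = 73.50 m³/s, peak = 21.50 m³/s.
Runoff depth d = ΣQ_DR·Δt / A = 73.50 × 7200 / (35.3 km²) = 14.99 mm.
The 1-cm UH is the DRH scaled by (10 mm)/d, so U_p = 21.50 × 10/14.99 = 14.3 m³/s.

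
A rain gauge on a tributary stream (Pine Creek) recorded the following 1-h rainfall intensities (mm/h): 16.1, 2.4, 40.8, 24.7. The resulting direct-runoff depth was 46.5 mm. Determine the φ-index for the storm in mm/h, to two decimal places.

φ ≈ 11.70 mm/h

Only the 3 blocks with intensity above φ contribute runoff: 16.1, 40.8, 24.7 mm/h.
Σ(I−φ)·Δt = d  ⇒  (16.1+40.8+24.7 − 3φ)·1 = 46.5
φ = (81.60 − 46.5/1) / 3 = 11.70 mm/h.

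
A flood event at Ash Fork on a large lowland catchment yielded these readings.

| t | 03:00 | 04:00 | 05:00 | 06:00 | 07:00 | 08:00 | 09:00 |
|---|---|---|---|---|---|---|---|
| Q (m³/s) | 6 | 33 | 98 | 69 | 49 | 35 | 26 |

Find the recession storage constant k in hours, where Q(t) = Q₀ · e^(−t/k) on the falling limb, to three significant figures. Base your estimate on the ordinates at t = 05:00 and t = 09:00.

On the falling limb, Q drops from 98 to 26 m³/s between t = 05:00 and t = 09:00 (Δt = 4 h).
k = −Δt / ln(Q₂/Q₁) = −4 / ln(26/98) = 3.01 h.

k ≈ 3.01 h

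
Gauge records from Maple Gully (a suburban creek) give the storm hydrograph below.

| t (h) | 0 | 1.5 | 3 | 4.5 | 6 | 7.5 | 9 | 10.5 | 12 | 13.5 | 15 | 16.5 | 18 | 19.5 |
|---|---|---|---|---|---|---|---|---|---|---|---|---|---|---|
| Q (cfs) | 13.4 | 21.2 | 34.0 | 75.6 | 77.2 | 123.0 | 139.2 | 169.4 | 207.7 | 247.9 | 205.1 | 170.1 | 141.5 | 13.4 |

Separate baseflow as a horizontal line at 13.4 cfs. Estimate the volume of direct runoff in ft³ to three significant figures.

V ≈ 7.84 × 10^6 ft³

Direct-runoff ordinates (Q − Q_b): 0.0, 7.8, 20.6, 62.2, 63.8, 109.6, 125.8, 156.0, 194.3, 234.5, 191.7, 156.7, 128.1, 0.0 cfs.
ΣQ_DR = 1451 cfs.
With Δt = 1.5 h = 5400 s, V = ΣQ_DR · Δt = 1451 × 5400 = 7.84 × 10^6 ft³.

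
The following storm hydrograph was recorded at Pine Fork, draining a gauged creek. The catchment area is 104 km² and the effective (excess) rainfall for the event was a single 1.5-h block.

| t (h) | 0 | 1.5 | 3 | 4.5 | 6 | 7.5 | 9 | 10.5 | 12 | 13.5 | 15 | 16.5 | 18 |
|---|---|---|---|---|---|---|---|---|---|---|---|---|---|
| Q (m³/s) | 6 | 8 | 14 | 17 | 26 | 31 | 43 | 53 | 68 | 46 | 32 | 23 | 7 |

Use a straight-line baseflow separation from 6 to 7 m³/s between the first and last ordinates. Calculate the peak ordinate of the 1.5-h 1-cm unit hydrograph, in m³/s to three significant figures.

U_p ≈ 40.8 m³/s

Direct runoff: 0.00, 1.92, 7.83, 10.75, 19.67, 24.58, 36.50, 46.42, 61.33, 39.25, 25.17, 16.08, 0.00 m³/s; ΣQ_DR = 289.5 m³/s, peak = 61.33 m³/s.
Runoff depth d = ΣQ_DR·Δt / A = 289.5 × 5400 / (104 km²) = 15.03 mm.
The 1-cm UH is the DRH scaled by (10 mm)/d, so U_p = 61.33 × 10/15.03 = 40.8 m³/s.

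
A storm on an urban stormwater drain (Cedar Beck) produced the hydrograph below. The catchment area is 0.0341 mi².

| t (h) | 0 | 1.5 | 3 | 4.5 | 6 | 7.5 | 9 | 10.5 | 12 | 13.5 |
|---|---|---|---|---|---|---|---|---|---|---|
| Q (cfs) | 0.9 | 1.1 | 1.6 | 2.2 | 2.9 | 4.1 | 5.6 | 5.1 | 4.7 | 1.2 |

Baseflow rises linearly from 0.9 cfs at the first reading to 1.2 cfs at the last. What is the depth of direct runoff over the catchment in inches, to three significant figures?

Direct runoff: 0.00, 0.17, 0.63, 1.20, 1.87, 3.03, 4.50, 3.97, 3.53, 0.00 cfs; ΣQ_DR = 18.90 cfs.
V = ΣQ_DR · Δt = 18.90 × 5400 s = 1.021 × 10^5 ft³.
Over A = 0.0341 mi², depth = V / A = 1.29 in.

d ≈ 1.29 in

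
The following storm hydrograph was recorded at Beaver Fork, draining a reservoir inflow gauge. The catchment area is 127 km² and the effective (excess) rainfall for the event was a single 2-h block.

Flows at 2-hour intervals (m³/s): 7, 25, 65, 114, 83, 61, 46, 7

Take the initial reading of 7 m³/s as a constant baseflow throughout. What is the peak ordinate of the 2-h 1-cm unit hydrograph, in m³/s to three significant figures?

Direct runoff: 0.0, 18.0, 58.0, 107.0, 76.0, 54.0, 39.0, 0.0 m³/s; ΣQ_DR = 352.0 m³/s, peak = 107.0 m³/s.
Runoff depth d = ΣQ_DR·Δt / A = 352.0 × 7200 / (127 km²) = 19.96 mm.
The 1-cm UH is the DRH scaled by (10 mm)/d, so U_p = 107.0 × 10/19.96 = 53.6 m³/s.

U_p ≈ 53.6 m³/s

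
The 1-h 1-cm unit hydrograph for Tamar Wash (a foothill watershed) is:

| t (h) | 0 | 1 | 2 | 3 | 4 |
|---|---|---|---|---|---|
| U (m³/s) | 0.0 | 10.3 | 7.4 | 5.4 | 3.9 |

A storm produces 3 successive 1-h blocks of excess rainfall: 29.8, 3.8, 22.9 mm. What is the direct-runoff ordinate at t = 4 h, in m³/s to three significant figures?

By discrete convolution, Q_j = Σ (P_i / 10 mm) · U_{j−i}.
At t = 4 h (j=4): Q = (29.8/10)·3.9 + (3.8/10)·5.4 + (22.9/10)·7.4 = 30.6 m³/s.

Q ≈ 30.6 m³/s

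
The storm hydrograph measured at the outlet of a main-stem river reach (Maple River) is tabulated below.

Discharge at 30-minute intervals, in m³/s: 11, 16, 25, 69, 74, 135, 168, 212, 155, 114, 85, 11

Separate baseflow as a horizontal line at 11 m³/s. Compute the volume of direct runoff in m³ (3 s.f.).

V ≈ 1.70 × 10^6 m³

Direct-runoff ordinates (Q − Q_b): 0.0, 5.0, 14.0, 58.0, 63.0, 124.0, 157.0, 201.0, 144.0, 103.0, 74.0, 0.0 m³/s.
ΣQ_DR = 943.0 m³/s.
With Δt = 0.5 h = 1800 s, V = ΣQ_DR · Δt = 943.0 × 1800 = 1.70 × 10^6 m³.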